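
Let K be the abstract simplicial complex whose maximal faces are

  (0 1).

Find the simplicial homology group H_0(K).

Take the total order 0 < 1 on the vertex set. Then K (dimension 1) consists of the simplices:

  0-simplices (2): [0], [1]
  1-simplices (1): [0,1]

giving chain groups C_0 ≅ Z^2, C_1 ≅ Z^1.

∂_1: C_1 → C_0 sends each edge [p,q] (with p < q) to q − p. For instance
  ∂[0,1] = [1] − [0].
The 2×1 boundary matrix has rank 1 and Smith normal form diag(1).

From H_k ≅ ker(∂_k) / im(∂_{k+1}) we obtain:

  H_0: rank C_0 − rank ∂_1 = 2 − 1 = 1, and the invariant factors of ∂_1 are all 1, so H_0 = Z.

H_0 = Z.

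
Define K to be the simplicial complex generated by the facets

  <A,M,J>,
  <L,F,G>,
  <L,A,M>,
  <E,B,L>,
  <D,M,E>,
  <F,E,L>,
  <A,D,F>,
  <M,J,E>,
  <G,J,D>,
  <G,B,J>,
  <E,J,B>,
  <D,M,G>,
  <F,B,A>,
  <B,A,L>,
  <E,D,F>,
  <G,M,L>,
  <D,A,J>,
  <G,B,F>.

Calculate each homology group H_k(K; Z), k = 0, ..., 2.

H_0 = Z,  H_1 = Z ⊕ Z/2,  H_2 = 0.

We work with the vertex ordering A < B < D < E < F < G < J < L < M. The simplices of K, each written with vertices in increasing order, are:

  0-simplices (9): A, B, D, E, F, G, J, L, M
  1-simplices (27): AB, AD, AF, AJ, AL, AM, BE, BF, BG, BJ, BL, DE, DF, DG, DJ, DM, EF, EJ, EL, EM, FG, FL, GJ, GL, GM, JM, LM
  2-simplices (18): ABF, ABL, ADF, ADJ, AJM, ALM, BEJ, BEL, BFG, BGJ, DEF, DEM, DGJ, DGM, EFL, EJM, FGL, GLM

Hence C_0 ≅ Z^9, C_1 ≅ Z^27, C_2 ≅ Z^18.

Boundary ∂_1: C_1 → C_0 is given by ∂[p,q] = [q] − [p]. For instance
  ∂AJ = J − A.
This gives a 9×27 integer matrix of rank 8; reducing to Smith normal form yields diagonal entries (1,1,1,1,1,1,1,1).

∂_2: C_2 → C_1 sends each 2-simplex [p,q,r] to [q,r] − [p,r] + [p,q]. For instance
  ∂ADF = DF − AF + AD,
  ∂BEL = EL − BL + BE.
This gives a 27×18 integer matrix of rank 18; reducing to Smith normal form yields diagonal entries (1,1,1,1,1,1,1,1,1,1,1,1,1,1,1,1,1,2).

Computing H_k = (kernel of ∂_k) / (image of ∂_{k+1}):

  H_0: rank C_0 − rank ∂_1 = 9 − 8 = 1, and the invariant factors of ∂_1 are all 1, so H_0 = Z.
  H_1: rank ker ∂_1 − rank ∂_2 = (27 − 8) − 18 = 1, and ∂_2 has invariant factor 2 > 1, so H_1 = Z ⊕ Z/2.
  H_2: rank ker ∂_2 − rank ∂_3 = (18 − 18) − 0 = 0, and there is no ∂_3, so H_2 = 0.

As a check, the Euler characteristic is 9 − 27 + 18 = 0, which agrees with 1 − 1 + 0 = 0.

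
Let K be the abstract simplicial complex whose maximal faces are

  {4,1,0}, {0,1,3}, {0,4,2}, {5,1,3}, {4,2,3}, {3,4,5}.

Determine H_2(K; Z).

H_2 ≅ 0.

We work with the vertex ordering 0 < 1 < 2 < 3 < 4 < 5. The simplices of K, each written with vertices in increasing order, are:

  0-simplices (6): [0], [1], [2], [3], [4], [5]
  1-simplices (12): [0,1], [0,2], [0,3], [0,4], [1,3], [1,4], [1,5], [2,3], [2,4], [3,4], [3,5], [4,5]
  2-simplices (6): [0,1,3], [0,1,4], [0,2,4], [1,3,5], [2,3,4], [3,4,5]

so the chain groups are C_0 ≅ Z^6, C_1 ≅ Z^12, C_2 ≅ Z^6.

Boundary ∂_1: C_1 → C_0 sends each edge [p,q] (with p < q) to q − p.
As a 6×12 matrix over Z this has rank 5, with invariant factors (1,1,1,1,1).

The boundary map ∂_2: C_2 → C_1 acts by ∂[p,q,r] = [q,r] − [p,r] + [p,q]. For instance
  ∂[0,1,3] = [1,3] − [0,3] + [0,1],
  ∂[0,1,4] = [1,4] − [0,4] + [0,1].
The resulting 12×6 matrix has rank 6, and its Smith normal form has invariant factors (1,1,1,1,1,1).

Reading off H_k = ker ∂_k / im ∂_{k+1}:

  H_2: rank ker ∂_2 − rank ∂_3 = (6 − 6) − 0 = 0, and there is no ∂_3, so H_2 ≅ 0.

(K is a triangulation of the cylinder S^1 x I.)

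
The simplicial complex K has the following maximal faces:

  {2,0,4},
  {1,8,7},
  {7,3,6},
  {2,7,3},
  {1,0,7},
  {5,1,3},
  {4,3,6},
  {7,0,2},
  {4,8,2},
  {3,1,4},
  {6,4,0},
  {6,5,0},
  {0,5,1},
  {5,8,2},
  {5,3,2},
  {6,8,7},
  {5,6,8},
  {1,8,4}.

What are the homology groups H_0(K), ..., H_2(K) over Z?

H_0 ≅ Z,  H_1 ≅ Z^2,  H_2 ≅ Z.

Order the vertices as 0 < 1 < 2 < 3 < 4 < 5 < 6 < 7 < 8. Listing each simplex with vertices in this order, K has dimension 2 with simplices:

  0-simplices (9): [0], [1], [2], [3], [4], [5], [6], [7], [8]
  1-simplices (27): (27 of them)
  2-simplices (18): [0,1,5], [0,1,7], [0,2,4], [0,2,7], [0,4,6], [0,5,6], [1,3,4], [1,3,5], [1,4,8], [1,7,8], [2,3,5], [2,3,7], [2,4,8], [2,5,8], [3,4,6], [3,6,7], [5,6,8], [6,7,8]

giving chain groups C_0 ≅ Z^9, C_1 ≅ Z^27, C_2 ≅ Z^18.

The boundary map ∂_1: C_1 → C_0 maps an edge to its endpoints' difference, ∂[p,q] = q − p.
As a 9×27 matrix over Z this has rank 8, with invariant factors (1,1,1,1,1,1,1,1).

Boundary ∂_2: C_2 → C_1 maps a triangle to the signed sum of its edges. For instance
  ∂[2,3,5] = [3,5] − [2,5] + [2,3],
  ∂[0,4,6] = [4,6] − [0,6] + [0,4].
The resulting 27×18 matrix has rank 17, and its Smith normal form has invariant factors (1,1,1,1,1,1,1,1,1,1,1,1,1,1,1,1,1).

Computing H_k = (kernel of ∂_k) / (image of ∂_{k+1}):

  H_0: rank C_0 − rank ∂_1 = 9 − 8 = 1, and the invariant factors of ∂_1 are all 1, so H_0 ≅ Z.
  H_1: rank ker ∂_1 − rank ∂_2 = (27 − 8) − 17 = 2, and the invariant factors of ∂_2 are all 1, so H_1 ≅ Z^2.
  H_2: rank ker ∂_2 − rank ∂_3 = (18 − 17) − 0 = 1, and there is no ∂_3, so H_2 ≅ Z.

As a check, the Euler characteristic is 9 − 27 + 18 = 0, which agrees with 1 − 2 + 1 = 0.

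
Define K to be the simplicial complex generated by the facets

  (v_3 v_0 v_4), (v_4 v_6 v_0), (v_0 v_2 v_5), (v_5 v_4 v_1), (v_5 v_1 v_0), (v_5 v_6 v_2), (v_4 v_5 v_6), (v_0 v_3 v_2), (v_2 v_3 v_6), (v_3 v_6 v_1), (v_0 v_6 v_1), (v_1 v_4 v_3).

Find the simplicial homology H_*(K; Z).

H_0 ≅ Z,  H_1 ≅ Z_2,  H_2 = 0.

Order the vertices as v_0 < v_1 < v_2 < v_3 < v_4 < v_5 < v_6. Listing each simplex with vertices in this order, K has dimension 2 with simplices:

  0-simplices (7): [v_0], [v_1], [v_2], [v_3], [v_4], [v_5], [v_6]
  1-simplices (18): (18 of them)
  2-simplices (12): (12 of them)

Hence C_0 ≅ Z^7, C_1 ≅ Z^18, C_2 ≅ Z^12.

The boundary map ∂_1: C_1 → C_0 is given by ∂[p,q] = [q] − [p]. For instance
  ∂[v_2,v_3] = [v_3] − [v_2].
The resulting 7×18 matrix has rank 6, and its Smith normal form has invariant factors (1,1,1,1,1,1).

∂_2: C_2 → C_1 maps a triangle to the signed sum of its edges. For instance
  ∂[v_0,v_2,v_5] = [v_2,v_5] − [v_0,v_5] + [v_0,v_2],
  ∂[v_1,v_3,v_4] = [v_3,v_4] − [v_1,v_4] + [v_1,v_3].
As a 18×12 matrix over Z this has rank 12, with invariant factors (1,1,1,1,1,1,1,1,1,1,1,2).

Computing H_k = (kernel of ∂_k) / (image of ∂_{k+1}):

  H_0: rank C_0 − rank ∂_1 = 7 − 6 = 1, and the invariant factors of ∂_1 are all 1, so H_0 ≅ Z.
  H_1: rank ker ∂_1 − rank ∂_2 = (18 − 6) − 12 = 0, and ∂_2 has invariant factor 2 > 1, so H_1 ≅ Z_2.
  H_2: rank ker ∂_2 − rank ∂_3 = (12 − 12) − 0 = 0, and there is no ∂_3, so H_2 ≅ 0.

(K is a triangulation of the real projective plane RP^2.)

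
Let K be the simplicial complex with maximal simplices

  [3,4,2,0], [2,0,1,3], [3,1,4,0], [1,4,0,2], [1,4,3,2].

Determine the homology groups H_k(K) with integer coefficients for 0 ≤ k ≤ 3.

H_0 = Z,  H_1 = 0,  H_2 = 0,  H_3 = Z.

Fix the vertex order 0 < 1 < 2 < 3 < 4 and write every simplex with vertices in increasing order. Then dim K = 3 and the simplices of K are:

  0-simplices (5): [0], [1], [2], [3], [4]
  1-simplices (10): [0,1], [0,2], [0,3], [0,4], [1,2], [1,3], [1,4], [2,3], [2,4], [3,4]
  2-simplices (10): [0,1,2], [0,1,3], [0,1,4], [0,2,3], [0,2,4], [0,3,4], [1,2,3], [1,2,4], [1,3,4], [2,3,4]
  3-simplices (5): [0,1,2,3], [0,1,2,4], [0,1,3,4], [0,2,3,4], [1,2,3,4]

giving chain groups C_0 ≅ Z^5, C_1 ≅ Z^10, C_2 ≅ Z^10, C_3 ≅ Z^5.

∂_1: C_1 → C_0 maps an edge to its endpoints' difference, ∂[p,q] = q − p. For instance
  ∂[1,3] = [3] − [1].
The resulting 5×10 matrix has rank 4, and its Smith normal form has invariant factors (1,1,1,1).

Boundary ∂_2: C_2 → C_1 sends each 2-simplex [p,q,r] to [q,r] − [p,r] + [p,q]. For instance
  ∂[0,1,4] = [1,4] − [0,4] + [0,1],
  ∂[2,3,4] = [3,4] − [2,4] + [2,3].
The resulting 10×10 matrix has rank 6, and its Smith normal form has invariant factors (1,1,1,1,1,1).

∂_3: C_3 → C_2 sends each 3-simplex σ to the alternating sum Σ_i (−1)^i (σ with its i-th vertex removed). For instance
  ∂[0,1,3,4] = [1,3,4] − [0,3,4] + [0,1,4] − [0,1,3],
  ∂[0,1,2,3] = [1,2,3] − [0,2,3] + [0,1,3] − [0,1,2].
The resulting 10×5 matrix has rank 4, and its Smith normal form has invariant factors (1,1,1,1).

Reading off H_k = ker ∂_k / im ∂_{k+1}:

  H_0: rank C_0 − rank ∂_1 = 5 − 4 = 1, and the invariant factors of ∂_1 are all 1, so H_0 ≅ Z.
  H_1: rank ker ∂_1 − rank ∂_2 = (10 − 4) − 6 = 0, and the invariant factors of ∂_2 are all 1, so H_1 ≅ 0.
  H_2: rank ker ∂_2 − rank ∂_3 = (10 − 6) − 4 = 0, and the invariant factors of ∂_3 are all 1, so H_2 ≅ 0.
  H_3: rank ker ∂_3 − rank ∂_4 = (5 − 4) − 0 = 1, and there is no ∂_4, so H_3 ≅ Z.

(K is a triangulation of the 3-sphere S^3.)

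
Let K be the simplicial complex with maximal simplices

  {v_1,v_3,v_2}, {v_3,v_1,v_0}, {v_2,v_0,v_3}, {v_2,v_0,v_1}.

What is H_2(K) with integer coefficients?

Order the vertices as v_0 < v_1 < v_2 < v_3. Listing each simplex with vertices in this order, K has dimension 2 with simplices:

  0-simplices (4): [v_0], [v_1], [v_2], [v_3]
  1-simplices (6): [v_0,v_1], [v_0,v_2], [v_0,v_3], [v_1,v_2], [v_1,v_3], [v_2,v_3]
  2-simplices (4): [v_0,v_1,v_2], [v_0,v_1,v_3], [v_0,v_2,v_3], [v_1,v_2,v_3]

so the chain groups are C_0 ≅ Z^4, C_1 ≅ Z^6, C_2 ≅ Z^4.

∂_1: C_1 → C_0 is given by ∂[p,q] = [q] − [p]. For instance
  ∂[v_2,v_3] = [v_3] − [v_2].
This gives a 4×6 integer matrix of rank 3; reducing to Smith normal form yields diagonal entries (1,1,1).

∂_2: C_2 → C_1 sends each 2-simplex [p,q,r] to [q,r] − [p,r] + [p,q]. For instance
  ∂[v_0,v_2,v_3] = [v_2,v_3] − [v_0,v_3] + [v_0,v_2],
  ∂[v_0,v_1,v_3] = [v_1,v_3] − [v_0,v_3] + [v_0,v_1].
The 6×4 boundary matrix has rank 3 and Smith normal form diag(1,1,1).

Reading off H_k = ker ∂_k / im ∂_{k+1}:

  H_2: rank ker ∂_2 − rank ∂_3 = (4 − 3) − 0 = 1, and there is no ∂_3, so H_2 ≅ Z.

H_2 ≅ Z.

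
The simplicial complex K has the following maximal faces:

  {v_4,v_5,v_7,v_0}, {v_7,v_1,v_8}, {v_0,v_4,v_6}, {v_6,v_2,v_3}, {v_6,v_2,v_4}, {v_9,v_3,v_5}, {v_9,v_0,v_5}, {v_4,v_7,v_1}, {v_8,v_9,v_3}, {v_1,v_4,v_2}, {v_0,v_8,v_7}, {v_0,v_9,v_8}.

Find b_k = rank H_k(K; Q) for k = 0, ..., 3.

Order the vertices as v_0 < v_1 < v_2 < v_3 < v_4 < v_5 < v_6 < v_7 < v_8 < v_9. Listing each simplex with vertices in this order, K has dimension 3 with simplices:

  0-simplices (10): [v_0], [v_1], [v_2], [v_3], [v_4], [v_5], [v_6], [v_7], [v_8], [v_9]
  1-simplices (24): (24 of them)
  2-simplices (15): (15 of them)
  3-simplices (1): [v_0,v_4,v_5,v_7]

Hence C_0 ≅ Z^10, C_1 ≅ Z^24, C_2 ≅ Z^15, C_3 ≅ Z^1.

∂_1: C_1 → C_0 maps an edge to its endpoints' difference, ∂[p,q] = q − p. For instance
  ∂[v_1,v_7] = [v_7] − [v_1].
The 10×24 boundary matrix has rank 9 and Smith normal form diag(1,1,1,1,1,1,1,1,1).

Boundary ∂_2: C_2 → C_1 maps a triangle to the signed sum of its edges. For instance
  ∂[v_3,v_5,v_9] = [v_5,v_9] − [v_3,v_9] + [v_3,v_5],
  ∂[v_3,v_8,v_9] = [v_8,v_9] − [v_3,v_9] + [v_3,v_8].
The 24×15 boundary matrix has rank 14 and Smith normal form diag(1,1,1,1,1,1,1,1,1,1,1,1,1,1).

Boundary ∂_3: C_3 → C_2 sends each 3-simplex σ to the alternating sum Σ_i (−1)^i (σ with its i-th vertex removed). For instance
  ∂[v_0,v_4,v_5,v_7] = [v_4,v_5,v_7] − [v_0,v_5,v_7] + [v_0,v_4,v_7] − [v_0,v_4,v_5].
The 15×1 boundary matrix has rank 1 and Smith normal form diag(1).

From H_k ≅ ker(∂_k) / im(∂_{k+1}) we obtain:

  H_0: rank C_0 − rank ∂_1 = 10 − 9 = 1, and the invariant factors of ∂_1 are all 1, so H_0 ≅ Z.
  H_1: rank ker ∂_1 − rank ∂_2 = (24 − 9) − 14 = 1, and the invariant factors of ∂_2 are all 1, so H_1 ≅ Z.
  H_2: rank ker ∂_2 − rank ∂_3 = (15 − 14) − 1 = 0, and the invariant factors of ∂_3 are all 1, so H_2 ≅ 0.
  H_3: rank ker ∂_3 − rank ∂_4 = (1 − 1) − 0 = 0, and there is no ∂_4, so H_3 ≅ 0.

As a check, the Euler characteristic is 10 − 24 + 15 − 1 = 0, which agrees with 1 − 1 + 0 − 0 = 0.

Hence the Betti numbers are b_0 = 1, b_1 = 1, b_2 = 0, b_3 = 0.

b_0 = 1, b_1 = 1, b_2 = 0, b_3 = 0.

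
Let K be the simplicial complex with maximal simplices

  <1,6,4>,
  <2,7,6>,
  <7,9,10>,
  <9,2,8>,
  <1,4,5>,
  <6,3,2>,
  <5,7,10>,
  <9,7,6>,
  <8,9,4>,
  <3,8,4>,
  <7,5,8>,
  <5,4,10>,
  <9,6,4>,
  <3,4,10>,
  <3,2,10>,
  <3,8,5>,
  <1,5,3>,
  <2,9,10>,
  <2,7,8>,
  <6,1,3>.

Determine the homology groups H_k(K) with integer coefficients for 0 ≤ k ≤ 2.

Order the vertices as 1 < 2 < 3 < 4 < 5 < 6 < 7 < 8 < 9 < 10. Listing each simplex with vertices in this order, K has dimension 2 with simplices:

  0-simplices (10): [1], [2], [3], [4], [5], [6], [7], [8], [9], [10]
  1-simplices (30): (30 of them)
  2-simplices (20): (20 of them)

giving chain groups C_0 ≅ Z^10, C_1 ≅ Z^30, C_2 ≅ Z^20.

∂_1: C_1 → C_0 is given by ∂[p,q] = [q] − [p].
As a 10×30 matrix over Z this has rank 9, with invariant factors (1,1,1,1,1,1,1,1,1).

∂_2: C_2 → C_1 sends each 2-simplex [p,q,r] to [q,r] − [p,r] + [p,q]. For instance
  ∂[1,3,6] = [3,6] − [1,6] + [1,3],
  ∂[2,9,10] = [9,10] − [2,10] + [2,9].
The resulting 30×20 matrix has rank 20, and its Smith normal form has invariant factors (1,1,1,1,1,1,1,1,1,1,1,1,1,1,1,1,1,1,1,2).

Reading off H_k = ker ∂_k / im ∂_{k+1}:

  H_0: rank C_0 − rank ∂_1 = 10 − 9 = 1, and the invariant factors of ∂_1 are all 1, so H_0 = Z.
  H_1: rank ker ∂_1 − rank ∂_2 = (30 − 9) − 20 = 1, and ∂_2 has invariant factor 2 > 1, so H_1 = Z ⊕ Z/2.
  H_2: rank ker ∂_2 − rank ∂_3 = (20 − 20) − 0 = 0, and there is no ∂_3, so H_2 = 0.

(K is a triangulation of the Klein bottle.)

H_0 = Z,  H_1 = Z ⊕ Z/2,  H_2 = 0.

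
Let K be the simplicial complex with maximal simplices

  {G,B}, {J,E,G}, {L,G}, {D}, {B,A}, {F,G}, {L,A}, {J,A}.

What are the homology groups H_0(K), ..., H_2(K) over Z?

H_0 = Z^2,  H_1 = Z^2,  H_2 = 0.

Take the total order A < B < D < E < F < G < J < L on the vertex set. Then K (dimension 2) consists of the simplices:

  0-simplices (8): A, B, D, E, F, G, J, L
  1-simplices (9): AB, AJ, AL, BG, EG, EJ, FG, GJ, GL
  2-simplices (1): EGJ

Hence C_0 ≅ Z^8, C_1 ≅ Z^9, C_2 ≅ Z^1.

∂_1: C_1 → C_0 maps an edge to its endpoints' difference, ∂[p,q] = q − p.
As a 8×9 matrix over Z this has rank 6, with invariant factors (1,1,1,1,1,1).

∂_2: C_2 → C_1 acts by ∂[p,q,r] = [q,r] − [p,r] + [p,q]. For instance
  ∂EGJ = GJ − EJ + EG.
This gives a 9×1 integer matrix of rank 1; reducing to Smith normal form yields diagonal entries (1).

Computing H_k = (kernel of ∂_k) / (image of ∂_{k+1}):

  H_0: rank C_0 − rank ∂_1 = 8 − 6 = 2, and the invariant factors of ∂_1 are all 1, so H_0 ≅ Z^2.
  H_1: rank ker ∂_1 − rank ∂_2 = (9 − 6) − 1 = 2, and the invariant factors of ∂_2 are all 1, so H_1 ≅ Z^2.
  H_2: rank ker ∂_2 − rank ∂_3 = (1 − 1) − 0 = 0, and there is no ∂_3, so H_2 ≅ 0.

As a check, the Euler characteristic is 8 − 9 + 1 = 0, which agrees with 2 − 2 + 0 = 0.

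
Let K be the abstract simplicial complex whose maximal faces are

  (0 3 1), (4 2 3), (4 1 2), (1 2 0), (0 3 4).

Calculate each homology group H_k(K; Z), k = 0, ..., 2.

H_0 ≅ Z,  H_1 ≅ Z,  H_2 = 0.

Fix the vertex order 0 < 1 < 2 < 3 < 4 and write every simplex with vertices in increasing order. Then dim K = 2 and the simplices of K are:

  0-simplices (5): [0], [1], [2], [3], [4]
  1-simplices (10): [0,1], [0,2], [0,3], [0,4], [1,2], [1,3], [1,4], [2,3], [2,4], [3,4]
  2-simplices (5): [0,1,2], [0,1,3], [0,3,4], [1,2,4], [2,3,4]

giving chain groups C_0 ≅ Z^5, C_1 ≅ Z^10, C_2 ≅ Z^5.

The boundary map ∂_1: C_1 → C_0 maps an edge to its endpoints' difference, ∂[p,q] = q − p. For instance
  ∂[0,3] = [3] − [0].
This gives a 5×10 integer matrix of rank 4; reducing to Smith normal form yields diagonal entries (1,1,1,1).

The boundary map ∂_2: C_2 → C_1 acts by ∂[p,q,r] = [q,r] − [p,r] + [p,q]. For instance
  ∂[0,1,3] = [1,3] − [0,3] + [0,1],
  ∂[2,3,4] = [3,4] − [2,4] + [2,3].
The 10×5 boundary matrix has rank 5 and Smith normal form diag(1,1,1,1,1).

Now H_k = ker ∂_k / im ∂_{k+1}, so:

  H_0: rank C_0 − rank ∂_1 = 5 − 4 = 1, and the invariant factors of ∂_1 are all 1, so H_0 ≅ Z.
  H_1: rank ker ∂_1 − rank ∂_2 = (10 − 4) − 5 = 1, and the invariant factors of ∂_2 are all 1, so H_1 ≅ Z.
  H_2: rank ker ∂_2 − rank ∂_3 = (5 − 5) − 0 = 0, and there is no ∂_3, so H_2 ≅ 0.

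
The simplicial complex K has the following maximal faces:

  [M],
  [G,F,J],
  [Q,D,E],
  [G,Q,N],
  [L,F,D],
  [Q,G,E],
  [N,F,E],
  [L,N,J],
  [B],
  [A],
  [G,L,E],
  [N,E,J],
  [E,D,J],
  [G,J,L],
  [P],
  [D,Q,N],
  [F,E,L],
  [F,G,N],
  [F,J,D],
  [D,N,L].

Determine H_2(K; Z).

Fix the vertex order A < B < D < E < F < G < J < L < M < N < P < Q and write every simplex with vertices in increasing order. Then dim K = 2 and the simplices of K are:

  0-simplices (12): A, B, D, E, F, G, J, L, M, N, P, Q
  1-simplices (24): DE, DF, DJ, DL, DN, DQ, EF, EG, EJ, EL, EN, EQ, FG, FJ, FL, FN, GJ, GL, GN, GQ, JL, JN, LN, NQ
  2-simplices (16): DEJ, DEQ, DFJ, DFL, DLN, DNQ, EFL, EFN, EGL, EGQ, EJN, FGJ, FGN, GJL, GNQ, JLN

Hence C_0 ≅ Z^12, C_1 ≅ Z^24, C_2 ≅ Z^16.

The boundary map ∂_1: C_1 → C_0 maps an edge to its endpoints' difference, ∂[p,q] = q − p. For instance
  ∂DL = L − D.
This gives a 12×24 integer matrix of rank 7; reducing to Smith normal form yields diagonal entries (1,1,1,1,1,1,1).

∂_2: C_2 → C_1 sends each 2-simplex [p,q,r] to [q,r] − [p,r] + [p,q]. For instance
  ∂DFJ = FJ − DJ + DF,
  ∂DLN = LN − DN + DL.
As a 24×16 matrix over Z this has rank 15, with invariant factors (1,1,1,1,1,1,1,1,1,1,1,1,1,1,1).

From H_k ≅ ker(∂_k) / im(∂_{k+1}) we obtain:

  H_2: rank ker ∂_2 − rank ∂_3 = (16 − 15) − 0 = 1, and there is no ∂_3, so H_2 ≅ Z.

H_2 ≅ Z.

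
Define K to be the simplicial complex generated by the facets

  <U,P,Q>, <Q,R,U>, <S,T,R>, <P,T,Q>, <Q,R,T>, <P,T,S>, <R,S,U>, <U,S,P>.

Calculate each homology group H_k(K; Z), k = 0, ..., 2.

H_0 ≅ Z,  H_1 = 0,  H_2 ≅ Z.

Order the vertices as P < Q < R < S < T < U. Listing each simplex with vertices in this order, K has dimension 2 with simplices:

  0-simplices (6): P, Q, R, S, T, U
  1-simplices (12): PQ, PS, PT, PU, QR, QT, QU, RS, RT, RU, ST, SU
  2-simplices (8): PQT, PQU, PST, PSU, QRT, QRU, RST, RSU

giving chain groups C_0 ≅ Z^6, C_1 ≅ Z^12, C_2 ≅ Z^8.

Boundary ∂_1: C_1 → C_0 maps an edge to its endpoints' difference, ∂[p,q] = q − p.
The 6×12 boundary matrix has rank 5 and Smith normal form diag(1,1,1,1,1).

∂_2: C_2 → C_1 acts by ∂[p,q,r] = [q,r] − [p,r] + [p,q]. For instance
  ∂PQT = QT − PT + PQ,
  ∂PST = ST − PT + PS.
The resulting 12×8 matrix has rank 7, and its Smith normal form has invariant factors (1,1,1,1,1,1,1).

From H_k ≅ ker(∂_k) / im(∂_{k+1}) we obtain:

  H_0: rank C_0 − rank ∂_1 = 6 − 5 = 1, and the invariant factors of ∂_1 are all 1, so H_0 = Z.
  H_1: rank ker ∂_1 − rank ∂_2 = (12 − 5) − 7 = 0, and the invariant factors of ∂_2 are all 1, so H_1 = 0.
  H_2: rank ker ∂_2 − rank ∂_3 = (8 − 7) − 0 = 1, and there is no ∂_3, so H_2 = Z.

As a check, the Euler characteristic is 6 − 12 + 8 = 2, which agrees with 1 − 0 + 1 = 2.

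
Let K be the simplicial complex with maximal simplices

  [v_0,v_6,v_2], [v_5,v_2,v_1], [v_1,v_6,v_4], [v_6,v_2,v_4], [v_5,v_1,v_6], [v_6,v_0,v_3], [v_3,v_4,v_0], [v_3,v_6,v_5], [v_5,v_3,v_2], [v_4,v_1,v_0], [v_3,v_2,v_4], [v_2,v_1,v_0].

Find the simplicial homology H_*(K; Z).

Order the vertices as v_0 < v_1 < v_2 < v_3 < v_4 < v_5 < v_6. Listing each simplex with vertices in this order, K has dimension 2 with simplices:

  0-simplices (7): [v_0], [v_1], [v_2], [v_3], [v_4], [v_5], [v_6]
  1-simplices (18): (18 of them)
  2-simplices (12): (12 of them)

Hence C_0 ≅ Z^7, C_1 ≅ Z^18, C_2 ≅ Z^12.

The boundary map ∂_1: C_1 → C_0 is given by ∂[p,q] = [q] − [p].
This gives a 7×18 integer matrix of rank 6; reducing to Smith normal form yields diagonal entries (1,1,1,1,1,1).

Boundary ∂_2: C_2 → C_1 sends each 2-simplex [p,q,r] to [q,r] − [p,r] + [p,q]. For instance
  ∂[v_1,v_5,v_6] = [v_5,v_6] − [v_1,v_6] + [v_1,v_5],
  ∂[v_1,v_2,v_5] = [v_2,v_5] − [v_1,v_5] + [v_1,v_2].
As a 18×12 matrix over Z this has rank 12, with invariant factors (1,1,1,1,1,1,1,1,1,1,1,2).

From H_k ≅ ker(∂_k) / im(∂_{k+1}) we obtain:

  H_0: rank C_0 − rank ∂_1 = 7 − 6 = 1, and the invariant factors of ∂_1 are all 1, so H_0 ≅ Z.
  H_1: rank ker ∂_1 − rank ∂_2 = (18 − 6) − 12 = 0, and ∂_2 has invariant factor 2 > 1, so H_1 ≅ Z/2.
  H_2: rank ker ∂_2 − rank ∂_3 = (12 − 12) − 0 = 0, and there is no ∂_3, so H_2 ≅ 0.

As a check, the Euler characteristic is 7 − 18 + 12 = 1, which agrees with 1 − 0 + 0 = 1.
(K is a triangulation of the real projective plane RP^2.)

H_0 = Z,  H_1 = Z/2,  H_2 = 0.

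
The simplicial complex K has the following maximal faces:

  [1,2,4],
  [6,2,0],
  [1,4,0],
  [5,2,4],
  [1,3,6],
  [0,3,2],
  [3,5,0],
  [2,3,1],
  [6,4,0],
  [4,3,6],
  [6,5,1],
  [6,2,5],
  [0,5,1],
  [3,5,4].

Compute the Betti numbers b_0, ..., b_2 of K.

We work with the vertex ordering 0 < 1 < 2 < 3 < 4 < 5 < 6. The simplices of K, each written with vertices in increasing order, are:

  0-simplices (7): [0], [1], [2], [3], [4], [5], [6]
  1-simplices (21): [0,1], [0,2], [0,3], [0,4], [0,5], [0,6], [1,2], [1,3], [1,4], [1,5], [1,6], [2,3], [2,4], [2,5], [2,6], [3,4], [3,5], [3,6], [4,5], [4,6], [5,6]
  2-simplices (14): [0,1,4], [0,1,5], [0,2,3], [0,2,6], [0,3,5], [0,4,6], [1,2,3], [1,2,4], [1,3,6], [1,5,6], [2,4,5], [2,5,6], [3,4,5], [3,4,6]

so the chain groups are C_0 ≅ Z^7, C_1 ≅ Z^21, C_2 ≅ Z^14.

∂_1: C_1 → C_0 maps an edge to its endpoints' difference, ∂[p,q] = q − p.
As a 7×21 matrix over Z this has rank 6, with invariant factors (1,1,1,1,1,1).

The boundary map ∂_2: C_2 → C_1 sends each 2-simplex [p,q,r] to [q,r] − [p,r] + [p,q]. For instance
  ∂[1,3,6] = [3,6] − [1,6] + [1,3],
  ∂[3,4,5] = [4,5] − [3,5] + [3,4].
As a 21×14 matrix over Z this has rank 13, with invariant factors (1,1,1,1,1,1,1,1,1,1,1,1,1).

Computing H_k = (kernel of ∂_k) / (image of ∂_{k+1}):

  H_0: rank C_0 − rank ∂_1 = 7 − 6 = 1, and the invariant factors of ∂_1 are all 1, so H_0 = Z.
  H_1: rank ker ∂_1 − rank ∂_2 = (21 − 6) − 13 = 2, and the invariant factors of ∂_2 are all 1, so H_1 = Z^2.
  H_2: rank ker ∂_2 − rank ∂_3 = (14 − 13) − 0 = 1, and there is no ∂_3, so H_2 = Z.

As a check, the Euler characteristic is 7 − 21 + 14 = 0, which agrees with 1 − 2 + 1 = 0.

Hence the Betti numbers are b_0 = 1, b_1 = 2, b_2 = 1.

b_0 = 1, b_1 = 2, b_2 = 1.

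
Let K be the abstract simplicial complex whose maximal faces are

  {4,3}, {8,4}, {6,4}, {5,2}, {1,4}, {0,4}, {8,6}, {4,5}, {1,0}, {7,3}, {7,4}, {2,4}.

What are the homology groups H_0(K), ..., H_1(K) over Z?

H_0 ≅ Z,  H_1 ≅ Z^4.

Order the vertices as 0 < 1 < 2 < 3 < 4 < 5 < 6 < 7 < 8. Listing each simplex with vertices in this order, K has dimension 1 with simplices:

  0-simplices (9): [0], [1], [2], [3], [4], [5], [6], [7], [8]
  1-simplices (12): [0,1], [0,4], [1,4], [2,4], [2,5], [3,4], [3,7], [4,5], [4,6], [4,7], [4,8], [6,8]

giving chain groups C_0 ≅ Z^9, C_1 ≅ Z^12.

∂_1: C_1 → C_0 sends each edge [p,q] (with p < q) to q − p. For instance
  ∂[6,8] = [8] − [6].
The resulting 9×12 matrix has rank 8, and its Smith normal form has invariant factors (1,1,1,1,1,1,1,1).

Reading off H_k = ker ∂_k / im ∂_{k+1}:

  H_0: rank C_0 − rank ∂_1 = 9 − 8 = 1, and the invariant factors of ∂_1 are all 1, so H_0 = Z.
  H_1: rank ker ∂_1 − rank ∂_2 = (12 − 8) − 0 = 4, and there is no ∂_2, so H_1 = Z^4.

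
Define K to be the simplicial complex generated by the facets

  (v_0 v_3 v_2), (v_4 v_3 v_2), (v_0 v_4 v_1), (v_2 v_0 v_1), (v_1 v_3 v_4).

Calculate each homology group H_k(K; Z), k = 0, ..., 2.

K has 5 vertices, 10 edges, 5 triangles.
rank ∂_0 = 0, rank ∂_1 = 4 ⇒ b_0 = 5 − 0 − 4 = 1; all invariant factors of ∂_1 are 1 so no torsion. So H_0 ≅ Z.
rank ∂_1 = 4, rank ∂_2 = 5 ⇒ b_1 = 10 − 4 − 5 = 1; all invariant factors of ∂_2 are 1 so no torsion. So H_1 ≅ Z.
rank ∂_2 = 5, rank ∂_3 = 0 ⇒ b_2 = 5 − 5 − 0 = 0. So H_2 ≅ 0.

H_0 ≅ Z,  H_1 ≅ Z,  H_2 = 0.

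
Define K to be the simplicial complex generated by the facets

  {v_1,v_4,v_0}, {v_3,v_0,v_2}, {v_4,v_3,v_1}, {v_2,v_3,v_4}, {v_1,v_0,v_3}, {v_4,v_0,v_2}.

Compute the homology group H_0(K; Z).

We work with the vertex ordering v_0 < v_1 < v_2 < v_3 < v_4. The simplices of K, each written with vertices in increasing order, are:

  0-simplices (5): [v_0], [v_1], [v_2], [v_3], [v_4]
  1-simplices (9): [v_0,v_1], [v_0,v_2], [v_0,v_3], [v_0,v_4], [v_1,v_3], [v_1,v_4], [v_2,v_3], [v_2,v_4], [v_3,v_4]
  2-simplices (6): [v_0,v_1,v_3], [v_0,v_1,v_4], [v_0,v_2,v_3], [v_0,v_2,v_4], [v_1,v_3,v_4], [v_2,v_3,v_4]

giving chain groups C_0 ≅ Z^5, C_1 ≅ Z^9, C_2 ≅ Z^6.

The boundary map ∂_1: C_1 → C_0 sends each edge [p,q] (with p < q) to q − p. For instance
  ∂[v_2,v_4] = [v_4] − [v_2].
As a 5×9 matrix over Z this has rank 4, with invariant factors (1,1,1,1).

∂_2: C_2 → C_1 acts by ∂[p,q,r] = [q,r] − [p,r] + [p,q]. For instance
  ∂[v_2,v_3,v_4] = [v_3,v_4] − [v_2,v_4] + [v_2,v_3],
  ∂[v_0,v_1,v_4] = [v_1,v_4] − [v_0,v_4] + [v_0,v_1].
This gives a 9×6 integer matrix of rank 5; reducing to Smith normal form yields diagonal entries (1,1,1,1,1).

Computing H_k = (kernel of ∂_k) / (image of ∂_{k+1}):

  H_0: rank C_0 − rank ∂_1 = 5 − 4 = 1, and the invariant factors of ∂_1 are all 1, so H_0 = Z.

H_0 ≅ Z.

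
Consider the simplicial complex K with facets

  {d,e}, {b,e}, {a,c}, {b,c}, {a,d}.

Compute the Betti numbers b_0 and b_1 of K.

b_0 = 1, b_1 = 1.

Fix the vertex order a < b < c < d < e and write every simplex with vertices in increasing order. Then dim K = 1 and the simplices of K are:

  0-simplices (5): a, b, c, d, e
  1-simplices (5): ac, ad, bc, be, de

giving chain groups C_0 ≅ Z^5, C_1 ≅ Z^5.

The boundary map ∂_1: C_1 → C_0 is given by ∂[p,q] = [q] − [p]. For instance
  ∂de = e − d.
The 5×5 boundary matrix has rank 4 and Smith normal form diag(1,1,1,1).

Reading off H_k = ker ∂_k / im ∂_{k+1}:

  H_0: rank C_0 − rank ∂_1 = 5 − 4 = 1, and the invariant factors of ∂_1 are all 1, so H_0 ≅ Z.
  H_1: rank ker ∂_1 − rank ∂_2 = (5 − 4) − 0 = 1, and there is no ∂_2, so H_1 ≅ Z.

As a check, the Euler characteristic is 5 − 5 = 0, which agrees with 1 − 1 = 0.

Hence the Betti numbers are b_0 = 1, b_1 = 1.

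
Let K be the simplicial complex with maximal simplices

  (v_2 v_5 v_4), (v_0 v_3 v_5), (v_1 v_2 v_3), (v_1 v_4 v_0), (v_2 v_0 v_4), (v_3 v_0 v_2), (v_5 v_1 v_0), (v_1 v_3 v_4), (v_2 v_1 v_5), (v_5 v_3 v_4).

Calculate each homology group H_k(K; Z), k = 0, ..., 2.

Take the total order v_0 < v_1 < v_2 < v_3 < v_4 < v_5 on the vertex set. Then K (dimension 2) consists of the simplices:

  0-simplices (6): [v_0], [v_1], [v_2], [v_3], [v_4], [v_5]
  1-simplices (15): (15 of them)
  2-simplices (10): [v_0,v_1,v_4], [v_0,v_1,v_5], [v_0,v_2,v_3], [v_0,v_2,v_4], [v_0,v_3,v_5], [v_1,v_2,v_3], [v_1,v_2,v_5], [v_1,v_3,v_4], [v_2,v_4,v_5], [v_3,v_4,v_5]

giving chain groups C_0 ≅ Z^6, C_1 ≅ Z^15, C_2 ≅ Z^10.

The boundary map ∂_1: C_1 → C_0 is given by ∂[p,q] = [q] − [p].
The resulting 6×15 matrix has rank 5, and its Smith normal form has invariant factors (1,1,1,1,1).

∂_2: C_2 → C_1 sends each 2-simplex [p,q,r] to [q,r] − [p,r] + [p,q]. For instance
  ∂[v_0,v_2,v_3] = [v_2,v_3] − [v_0,v_3] + [v_0,v_2],
  ∂[v_1,v_2,v_3] = [v_2,v_3] − [v_1,v_3] + [v_1,v_2].
This gives a 15×10 integer matrix of rank 10; reducing to Smith normal form yields diagonal entries (1,1,1,1,1,1,1,1,1,2).

Now H_k = ker ∂_k / im ∂_{k+1}, so:

  H_0: rank C_0 − rank ∂_1 = 6 − 5 = 1, and the invariant factors of ∂_1 are all 1, so H_0 = Z.
  H_1: rank ker ∂_1 − rank ∂_2 = (15 − 5) − 10 = 0, and ∂_2 has invariant factor 2 > 1, so H_1 = Z_2.
  H_2: rank ker ∂_2 − rank ∂_3 = (10 − 10) − 0 = 0, and there is no ∂_3, so H_2 = 0.

(K is a triangulation of the real projective plane RP^2.)

H_0 = Z,  H_1 = Z_2,  H_2 = 0.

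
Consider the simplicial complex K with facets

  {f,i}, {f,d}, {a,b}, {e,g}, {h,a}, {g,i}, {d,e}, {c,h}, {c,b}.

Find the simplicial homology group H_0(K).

H_0 ≅ Z^2.

We work with the vertex ordering a < b < c < d < e < f < g < h < i. The simplices of K, each written with vertices in increasing order, are:

  0-simplices (9): a, b, c, d, e, f, g, h, i
  1-simplices (9): ab, ah, bc, ch, de, df, eg, fi, gi

Hence C_0 ≅ Z^9, C_1 ≅ Z^9.

The boundary map ∂_1: C_1 → C_0 is given by ∂[p,q] = [q] − [p]. For instance
  ∂bc = c − b.
This gives a 9×9 integer matrix of rank 7; reducing to Smith normal form yields diagonal entries (1,1,1,1,1,1,1).

Now H_k = ker ∂_k / im ∂_{k+1}, so:

  H_0: rank C_0 − rank ∂_1 = 9 − 7 = 2, and the invariant factors of ∂_1 are all 1, so H_0 = Z^2.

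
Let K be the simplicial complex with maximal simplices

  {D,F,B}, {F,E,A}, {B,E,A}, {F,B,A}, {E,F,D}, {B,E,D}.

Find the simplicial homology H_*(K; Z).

H_0 = Z,  H_1 = 0,  H_2 = Z.

K has 5 vertices, 9 edges, 6 triangles.
rank ∂_0 = 0, rank ∂_1 = 4 ⇒ b_0 = 5 − 0 − 4 = 1; all invariant factors of ∂_1 are 1 so no torsion. So H_0 ≅ Z.
rank ∂_1 = 4, rank ∂_2 = 5 ⇒ b_1 = 9 − 4 − 5 = 0; all invariant factors of ∂_2 are 1 so no torsion. So H_1 ≅ 0.
rank ∂_2 = 5, rank ∂_3 = 0 ⇒ b_2 = 6 − 5 − 0 = 1. So H_2 ≅ Z.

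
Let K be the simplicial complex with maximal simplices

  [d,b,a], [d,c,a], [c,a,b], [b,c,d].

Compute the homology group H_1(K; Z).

H_1 = 0.

We work with the vertex ordering a < b < c < d. The simplices of K, each written with vertices in increasing order, are:

  0-simplices (4): a, b, c, d
  1-simplices (6): ab, ac, ad, bc, bd, cd
  2-simplices (4): abc, abd, acd, bcd

giving chain groups C_0 ≅ Z^4, C_1 ≅ Z^6, C_2 ≅ Z^4.

∂_1: C_1 → C_0 sends each edge [p,q] (with p < q) to q − p.
The resulting 4×6 matrix has rank 3, and its Smith normal form has invariant factors (1,1,1).

∂_2: C_2 → C_1 acts by ∂[p,q,r] = [q,r] − [p,r] + [p,q]. For instance
  ∂abd = bd − ad + ab,
  ∂abc = bc − ac + ab.
As a 6×4 matrix over Z this has rank 3, with invariant factors (1,1,1).

Computing H_k = (kernel of ∂_k) / (image of ∂_{k+1}):

  H_1: rank ker ∂_1 − rank ∂_2 = (6 − 3) − 3 = 0, and the invariant factors of ∂_2 are all 1, so H_1 ≅ 0.

(K is a triangulation of the 2-sphere S^2.)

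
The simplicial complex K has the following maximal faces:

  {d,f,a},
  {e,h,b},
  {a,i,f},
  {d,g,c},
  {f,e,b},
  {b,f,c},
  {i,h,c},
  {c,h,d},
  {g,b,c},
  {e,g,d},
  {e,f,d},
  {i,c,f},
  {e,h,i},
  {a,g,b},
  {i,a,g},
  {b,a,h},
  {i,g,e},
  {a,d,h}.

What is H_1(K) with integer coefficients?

H_1 ≅ Z^2.

Fix the vertex order a < b < c < d < e < f < g < h < i and write every simplex with vertices in increasing order. Then dim K = 2 and the simplices of K are:

  0-simplices (9): a, b, c, d, e, f, g, h, i
  1-simplices (27): ab, ad, af, ag, ah, ai, bc, be, bf, bg, bh, cd, cf, cg, ch, ci, de, df, dg, dh, ef, eg, eh, ei, fi, gi, hi
  2-simplices (18): abg, abh, adf, adh, afi, agi, bcf, bcg, bef, beh, cdg, cdh, cfi, chi, def, deg, egi, ehi

Hence C_0 ≅ Z^9, C_1 ≅ Z^27, C_2 ≅ Z^18.

Boundary ∂_1: C_1 → C_0 maps an edge to its endpoints' difference, ∂[p,q] = q − p. For instance
  ∂dg = g − d.
This gives a 9×27 integer matrix of rank 8; reducing to Smith normal form yields diagonal entries (1,1,1,1,1,1,1,1).

∂_2: C_2 → C_1 acts by ∂[p,q,r] = [q,r] − [p,r] + [p,q]. For instance
  ∂beh = eh − bh + be,
  ∂def = ef − df + de.
As a 27×18 matrix over Z this has rank 17, with invariant factors (1,1,1,1,1,1,1,1,1,1,1,1,1,1,1,1,1).

Now H_k = ker ∂_k / im ∂_{k+1}, so:

  H_1: rank ker ∂_1 − rank ∂_2 = (27 − 8) − 17 = 2, and the invariant factors of ∂_2 are all 1, so H_1 = Z^2.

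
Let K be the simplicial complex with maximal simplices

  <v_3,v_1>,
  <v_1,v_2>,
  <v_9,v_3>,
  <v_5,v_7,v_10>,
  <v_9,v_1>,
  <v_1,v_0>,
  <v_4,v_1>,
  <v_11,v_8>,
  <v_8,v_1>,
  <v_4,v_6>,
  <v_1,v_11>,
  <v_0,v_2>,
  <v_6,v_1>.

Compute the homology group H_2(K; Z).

H_2 ≅ 0.

K has 12 vertices, 15 edges, 1 triangle.
rank ∂_2 = 1, rank ∂_3 = 0 ⇒ b_2 = 1 − 1 − 0 = 0. So H_2 = 0.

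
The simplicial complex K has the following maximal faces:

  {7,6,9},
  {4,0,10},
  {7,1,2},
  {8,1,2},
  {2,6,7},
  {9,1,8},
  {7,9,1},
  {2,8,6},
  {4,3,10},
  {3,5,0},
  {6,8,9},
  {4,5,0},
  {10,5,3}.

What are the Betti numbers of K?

b_0 = 2, b_1 = 1, b_2 = 1.

Take the total order 0 < 1 < 2 < 3 < 4 < 5 < 6 < 7 < 8 < 9 < 10 on the vertex set. Then K (dimension 2) consists of the simplices:

  0-simplices (11): [0], [1], [2], [3], [4], [5], [6], [7], [8], [9], [10]
  1-simplices (22): [0,3], [0,4], [0,5], [0,10], [1,2], [1,7], [1,8], [1,9], [2,6], [2,7], [2,8], [3,4], [3,5], [3,10], [4,5], [4,10], [5,10], [6,7], [6,8], [6,9], [7,9], [8,9]
  2-simplices (13): [0,3,5], [0,4,5], [0,4,10], [1,2,7], [1,2,8], [1,7,9], [1,8,9], [2,6,7], [2,6,8], [3,4,10], [3,5,10], [6,7,9], [6,8,9]

giving chain groups C_0 ≅ Z^11, C_1 ≅ Z^22, C_2 ≅ Z^13.

Boundary ∂_1: C_1 → C_0 is given by ∂[p,q] = [q] − [p].
As a 11×22 matrix over Z this has rank 9, with invariant factors (1,1,1,1,1,1,1,1,1).

∂_2: C_2 → C_1 maps a triangle to the signed sum of its edges. For instance
  ∂[1,2,8] = [2,8] − [1,8] + [1,2],
  ∂[0,4,5] = [4,5] − [0,5] + [0,4].
The resulting 22×13 matrix has rank 12, and its Smith normal form has invariant factors (1,1,1,1,1,1,1,1,1,1,1,1).

Reading off H_k = ker ∂_k / im ∂_{k+1}:

  H_0: rank C_0 − rank ∂_1 = 11 − 9 = 2, and the invariant factors of ∂_1 are all 1, so H_0 ≅ Z^2.
  H_1: rank ker ∂_1 − rank ∂_2 = (22 − 9) − 12 = 1, and the invariant factors of ∂_2 are all 1, so H_1 ≅ Z.
  H_2: rank ker ∂_2 − rank ∂_3 = (13 − 12) − 0 = 1, and there is no ∂_3, so H_2 ≅ Z.

(K is a triangulation of the disjoint union of the 2-sphere S^2 and the Möbius band.)

Hence the Betti numbers are b_0 = 2, b_1 = 1, b_2 = 1.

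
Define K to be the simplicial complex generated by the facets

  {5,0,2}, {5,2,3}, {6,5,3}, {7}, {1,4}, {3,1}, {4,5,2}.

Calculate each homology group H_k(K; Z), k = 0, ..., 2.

H_0 = Z^2,  H_1 = Z,  H_2 = 0.

Order the vertices as 0 < 1 < 2 < 3 < 4 < 5 < 6 < 7. Listing each simplex with vertices in this order, K has dimension 2 with simplices:

  0-simplices (8): [0], [1], [2], [3], [4], [5], [6], [7]
  1-simplices (11): [0,2], [0,5], [1,3], [1,4], [2,3], [2,4], [2,5], [3,5], [3,6], [4,5], [5,6]
  2-simplices (4): [0,2,5], [2,3,5], [2,4,5], [3,5,6]

giving chain groups C_0 ≅ Z^8, C_1 ≅ Z^11, C_2 ≅ Z^4.

The boundary map ∂_1: C_1 → C_0 maps an edge to its endpoints' difference, ∂[p,q] = q − p. For instance
  ∂[2,5] = [5] − [2].
This gives a 8×11 integer matrix of rank 6; reducing to Smith normal form yields diagonal entries (1,1,1,1,1,1).

Boundary ∂_2: C_2 → C_1 sends each 2-simplex [p,q,r] to [q,r] − [p,r] + [p,q]. For instance
  ∂[2,4,5] = [4,5] − [2,5] + [2,4],
  ∂[2,3,5] = [3,5] − [2,5] + [2,3].
As a 11×4 matrix over Z this has rank 4, with invariant factors (1,1,1,1).

Reading off H_k = ker ∂_k / im ∂_{k+1}:

  H_0: rank C_0 − rank ∂_1 = 8 − 6 = 2, and the invariant factors of ∂_1 are all 1, so H_0 = Z^2.
  H_1: rank ker ∂_1 − rank ∂_2 = (11 − 6) − 4 = 1, and the invariant factors of ∂_2 are all 1, so H_1 = Z.
  H_2: rank ker ∂_2 − rank ∂_3 = (4 − 4) − 0 = 0, and there is no ∂_3, so H_2 = 0.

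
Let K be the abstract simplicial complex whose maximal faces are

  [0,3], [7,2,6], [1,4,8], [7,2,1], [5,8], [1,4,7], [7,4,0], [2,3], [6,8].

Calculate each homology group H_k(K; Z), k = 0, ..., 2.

Order the vertices as 0 < 1 < 2 < 3 < 4 < 5 < 6 < 7 < 8. Listing each simplex with vertices in this order, K has dimension 2 with simplices:

  0-simplices (9): [0], [1], [2], [3], [4], [5], [6], [7], [8]
  1-simplices (15): [0,3], [0,4], [0,7], [1,2], [1,4], [1,7], [1,8], [2,3], [2,6], [2,7], [4,7], [4,8], [5,8], [6,7], [6,8]
  2-simplices (5): [0,4,7], [1,2,7], [1,4,7], [1,4,8], [2,6,7]

so the chain groups are C_0 ≅ Z^9, C_1 ≅ Z^15, C_2 ≅ Z^5.

∂_1: C_1 → C_0 maps an edge to its endpoints' difference, ∂[p,q] = q − p. For instance
  ∂[5,8] = [8] − [5].
This gives a 9×15 integer matrix of rank 8; reducing to Smith normal form yields diagonal entries (1,1,1,1,1,1,1,1).

Boundary ∂_2: C_2 → C_1 acts by ∂[p,q,r] = [q,r] − [p,r] + [p,q]. For instance
  ∂[1,4,7] = [4,7] − [1,7] + [1,4],
  ∂[0,4,7] = [4,7] − [0,7] + [0,4].
The resulting 15×5 matrix has rank 5, and its Smith normal form has invariant factors (1,1,1,1,1).

From H_k ≅ ker(∂_k) / im(∂_{k+1}) we obtain:

  H_0: rank C_0 − rank ∂_1 = 9 − 8 = 1, and the invariant factors of ∂_1 are all 1, so H_0 ≅ Z.
  H_1: rank ker ∂_1 − rank ∂_2 = (15 − 8) − 5 = 2, and the invariant factors of ∂_2 are all 1, so H_1 ≅ Z^2.
  H_2: rank ker ∂_2 − rank ∂_3 = (5 − 5) − 0 = 0, and there is no ∂_3, so H_2 ≅ 0.

H_0 ≅ Z,  H_1 ≅ Z^2,  H_2 = 0.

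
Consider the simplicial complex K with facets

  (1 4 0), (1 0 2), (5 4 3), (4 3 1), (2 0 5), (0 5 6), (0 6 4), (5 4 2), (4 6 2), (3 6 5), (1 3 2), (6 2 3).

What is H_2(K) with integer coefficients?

H_2 = 0.

Take the total order 0 < 1 < 2 < 3 < 4 < 5 < 6 on the vertex set. Then K (dimension 2) consists of the simplices:

  0-simplices (7): [0], [1], [2], [3], [4], [5], [6]
  1-simplices (18): [0,1], [0,2], [0,4], [0,5], [0,6], [1,2], [1,3], [1,4], [2,3], [2,4], [2,5], [2,6], [3,4], [3,5], [3,6], [4,5], [4,6], [5,6]
  2-simplices (12): [0,1,2], [0,1,4], [0,2,5], [0,4,6], [0,5,6], [1,2,3], [1,3,4], [2,3,6], [2,4,5], [2,4,6], [3,4,5], [3,5,6]

so the chain groups are C_0 ≅ Z^7, C_1 ≅ Z^18, C_2 ≅ Z^12.

The boundary map ∂_1: C_1 → C_0 sends each edge [p,q] (with p < q) to q − p.
The 7×18 boundary matrix has rank 6 and Smith normal form diag(1,1,1,1,1,1).

∂_2: C_2 → C_1 maps a triangle to the signed sum of its edges. For instance
  ∂[2,4,6] = [4,6] − [2,6] + [2,4],
  ∂[2,4,5] = [4,5] − [2,5] + [2,4].
The 18×12 boundary matrix has rank 12 and Smith normal form diag(1,1,1,1,1,1,1,1,1,1,1,2).

Now H_k = ker ∂_k / im ∂_{k+1}, so:

  H_2: rank ker ∂_2 − rank ∂_3 = (12 − 12) − 0 = 0, and there is no ∂_3, so H_2 ≅ 0.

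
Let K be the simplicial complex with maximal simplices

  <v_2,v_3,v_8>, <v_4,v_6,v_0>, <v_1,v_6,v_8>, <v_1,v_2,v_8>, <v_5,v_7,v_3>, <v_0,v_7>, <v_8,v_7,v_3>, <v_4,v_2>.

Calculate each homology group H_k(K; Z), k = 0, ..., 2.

H_0 ≅ Z,  H_1 ≅ Z^2,  H_2 = 0.

We work with the vertex ordering v_0 < v_1 < v_2 < v_3 < v_4 < v_5 < v_6 < v_7 < v_8. The simplices of K, each written with vertices in increasing order, are:

  0-simplices (9): [v_0], [v_1], [v_2], [v_3], [v_4], [v_5], [v_6], [v_7], [v_8]
  1-simplices (16): (16 of them)
  2-simplices (6): [v_0,v_4,v_6], [v_1,v_2,v_8], [v_1,v_6,v_8], [v_2,v_3,v_8], [v_3,v_5,v_7], [v_3,v_7,v_8]

giving chain groups C_0 ≅ Z^9, C_1 ≅ Z^16, C_2 ≅ Z^6.

∂_1: C_1 → C_0 is given by ∂[p,q] = [q] − [p]. For instance
  ∂[v_3,v_7] = [v_7] − [v_3].
The resulting 9×16 matrix has rank 8, and its Smith normal form has invariant factors (1,1,1,1,1,1,1,1).

∂_2: C_2 → C_1 sends each 2-simplex [p,q,r] to [q,r] − [p,r] + [p,q]. For instance
  ∂[v_3,v_5,v_7] = [v_5,v_7] − [v_3,v_7] + [v_3,v_5],
  ∂[v_1,v_2,v_8] = [v_2,v_8] − [v_1,v_8] + [v_1,v_2].
This gives a 16×6 integer matrix of rank 6; reducing to Smith normal form yields diagonal entries (1,1,1,1,1,1).

Now H_k = ker ∂_k / im ∂_{k+1}, so:

  H_0: rank C_0 − rank ∂_1 = 9 − 8 = 1, and the invariant factors of ∂_1 are all 1, so H_0 ≅ Z.
  H_1: rank ker ∂_1 − rank ∂_2 = (16 − 8) − 6 = 2, and the invariant factors of ∂_2 are all 1, so H_1 ≅ Z^2.
  H_2: rank ker ∂_2 − rank ∂_3 = (6 − 6) − 0 = 0, and there is no ∂_3, so H_2 ≅ 0.

As a check, the Euler characteristic is 9 − 16 + 6 = -1, which agrees with 1 − 2 + 0 = -1.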